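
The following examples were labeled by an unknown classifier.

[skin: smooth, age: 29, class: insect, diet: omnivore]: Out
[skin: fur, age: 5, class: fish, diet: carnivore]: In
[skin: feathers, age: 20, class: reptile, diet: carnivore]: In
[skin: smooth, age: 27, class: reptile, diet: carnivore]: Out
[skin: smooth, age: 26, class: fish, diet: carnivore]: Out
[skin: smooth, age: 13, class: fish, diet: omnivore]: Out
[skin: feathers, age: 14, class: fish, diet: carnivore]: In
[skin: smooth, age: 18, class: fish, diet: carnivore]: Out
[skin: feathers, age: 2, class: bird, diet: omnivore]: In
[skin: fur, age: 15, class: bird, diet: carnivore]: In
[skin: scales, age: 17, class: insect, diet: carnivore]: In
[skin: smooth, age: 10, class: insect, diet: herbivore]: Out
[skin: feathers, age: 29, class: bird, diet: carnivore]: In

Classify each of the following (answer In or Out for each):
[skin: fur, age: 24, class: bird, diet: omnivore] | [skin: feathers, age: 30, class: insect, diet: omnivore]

The rule appears to be: skin is not smooth.
[skin: fur, age: 24, class: bird, diet: omnivore]: skin is fur, fits → In. [skin: feathers, age: 30, class: insect, diet: omnivore]: skin is feathers, fits → In.

In, In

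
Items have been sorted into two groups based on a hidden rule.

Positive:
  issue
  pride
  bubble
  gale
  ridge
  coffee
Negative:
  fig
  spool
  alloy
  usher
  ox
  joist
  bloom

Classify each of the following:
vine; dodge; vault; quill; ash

The distinguishing property — ends with 'e' — holds for all the 'Positive' cases and none of the 'Negative' cases.
vine — ends with 'e', hence Positive.
dodge — ends with 'e', hence Positive.
vault — ends with 't', hence Negative.
quill — ends with 'l', hence Negative.
ash — ends with 'h', hence Negative.

Positive, Positive, Negative, Negative, Negative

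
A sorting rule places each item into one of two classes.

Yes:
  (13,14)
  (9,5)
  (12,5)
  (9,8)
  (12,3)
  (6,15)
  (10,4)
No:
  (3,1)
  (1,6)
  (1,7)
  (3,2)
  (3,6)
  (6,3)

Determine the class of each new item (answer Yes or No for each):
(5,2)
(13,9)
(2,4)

The simplest hypothesis consistent with all the labels is: sum ≥ 14.
(5,2): No (5+2 = 7). (13,9): Yes (13+9 = 22). (2,4): No (2+4 = 6).

No, Yes, No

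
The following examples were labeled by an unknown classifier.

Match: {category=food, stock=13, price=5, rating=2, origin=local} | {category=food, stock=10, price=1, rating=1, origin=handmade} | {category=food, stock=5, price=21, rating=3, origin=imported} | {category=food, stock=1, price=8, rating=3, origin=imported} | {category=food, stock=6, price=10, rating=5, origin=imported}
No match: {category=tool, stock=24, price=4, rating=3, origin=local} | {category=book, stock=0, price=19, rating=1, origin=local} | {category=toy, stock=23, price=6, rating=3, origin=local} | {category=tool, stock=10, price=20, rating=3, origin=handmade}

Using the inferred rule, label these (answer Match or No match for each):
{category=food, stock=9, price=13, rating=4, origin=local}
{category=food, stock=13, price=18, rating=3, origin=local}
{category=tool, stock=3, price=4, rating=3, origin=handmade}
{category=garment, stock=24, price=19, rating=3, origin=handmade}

Match, Match, No match, No match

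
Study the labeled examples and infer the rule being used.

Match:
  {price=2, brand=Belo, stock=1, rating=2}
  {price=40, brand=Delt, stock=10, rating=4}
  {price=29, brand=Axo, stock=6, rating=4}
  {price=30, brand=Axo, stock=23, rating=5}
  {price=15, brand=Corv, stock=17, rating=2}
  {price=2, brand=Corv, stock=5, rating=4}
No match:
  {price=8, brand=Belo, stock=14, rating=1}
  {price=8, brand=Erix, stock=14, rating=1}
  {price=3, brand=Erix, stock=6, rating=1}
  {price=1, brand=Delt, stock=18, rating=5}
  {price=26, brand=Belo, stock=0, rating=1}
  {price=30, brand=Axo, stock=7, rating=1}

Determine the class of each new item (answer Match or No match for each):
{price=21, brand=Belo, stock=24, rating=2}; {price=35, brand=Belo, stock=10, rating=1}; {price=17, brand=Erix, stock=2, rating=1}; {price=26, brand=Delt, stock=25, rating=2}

Match, No match, No match, Match

One predicate separates the groups cleanly: price ≥ 2 AND rating ≥ 2.
{price=21, brand=Belo, stock=24, rating=2} — price = 21, rating = 2, hence Match.
{price=35, brand=Belo, stock=10, rating=1} — price = 35, rating = 1, hence No match.
{price=17, brand=Erix, stock=2, rating=1} — price = 17, rating = 1, hence No match.
{price=26, brand=Delt, stock=25, rating=2} — price = 26, rating = 2, hence Match.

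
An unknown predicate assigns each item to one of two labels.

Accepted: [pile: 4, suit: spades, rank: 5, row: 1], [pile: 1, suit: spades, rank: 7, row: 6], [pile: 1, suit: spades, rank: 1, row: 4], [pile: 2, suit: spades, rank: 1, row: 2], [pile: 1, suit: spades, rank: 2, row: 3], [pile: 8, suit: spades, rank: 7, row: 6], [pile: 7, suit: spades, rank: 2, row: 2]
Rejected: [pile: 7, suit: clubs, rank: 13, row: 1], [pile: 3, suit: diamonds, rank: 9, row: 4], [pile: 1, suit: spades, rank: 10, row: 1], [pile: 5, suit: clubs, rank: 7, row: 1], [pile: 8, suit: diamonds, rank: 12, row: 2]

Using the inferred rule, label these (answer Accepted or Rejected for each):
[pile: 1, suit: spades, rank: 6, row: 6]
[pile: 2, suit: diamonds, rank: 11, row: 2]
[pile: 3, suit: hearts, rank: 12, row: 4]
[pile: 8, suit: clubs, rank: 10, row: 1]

Accepted, Rejected, Rejected, Rejected

The classifier is using: suit is spades AND rank ≤ 7.
[pile: 1, suit: spades, rank: 6, row: 6]: Accepted (suit is spades, rank = 6). [pile: 2, suit: diamonds, rank: 11, row: 2]: Rejected (suit is diamonds, rank = 11). [pile: 3, suit: hearts, rank: 12, row: 4]: Rejected (suit is hearts, rank = 12). [pile: 8, suit: clubs, rank: 10, row: 1]: Rejected (suit is clubs, rank = 10).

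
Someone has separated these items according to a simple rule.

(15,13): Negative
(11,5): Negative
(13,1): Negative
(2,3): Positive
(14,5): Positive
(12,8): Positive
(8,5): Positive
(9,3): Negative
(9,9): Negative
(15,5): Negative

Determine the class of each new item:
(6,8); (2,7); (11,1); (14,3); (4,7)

Positive, Positive, Negative, Positive, Positive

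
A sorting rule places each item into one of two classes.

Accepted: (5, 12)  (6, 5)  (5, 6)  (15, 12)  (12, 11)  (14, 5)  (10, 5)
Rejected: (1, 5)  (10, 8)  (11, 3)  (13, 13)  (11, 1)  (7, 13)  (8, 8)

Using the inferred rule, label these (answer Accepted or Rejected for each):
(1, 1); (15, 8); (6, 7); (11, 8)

Rejected, Accepted, Accepted, Accepted

'Accepted' ⟺ sum is odd.
(1, 1) — 1+1 = 2, hence Rejected. (15, 8) — 15+8 = 23, hence Accepted. (6, 7) — 6+7 = 13, hence Accepted. (11, 8) — 11+8 = 19, hence Accepted.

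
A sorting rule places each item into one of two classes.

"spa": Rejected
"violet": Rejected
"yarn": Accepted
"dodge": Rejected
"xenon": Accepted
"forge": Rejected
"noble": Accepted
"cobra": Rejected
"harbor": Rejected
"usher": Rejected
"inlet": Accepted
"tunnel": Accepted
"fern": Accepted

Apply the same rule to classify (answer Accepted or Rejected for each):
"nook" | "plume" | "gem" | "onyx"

'Accepted' ⟺ contains 'n'.
"nook": Accepted (has 'n').
"plume": Rejected (no 'n').
"gem": Rejected (no 'n').
"onyx": Accepted (has 'n').

Accepted, Rejected, Rejected, Accepted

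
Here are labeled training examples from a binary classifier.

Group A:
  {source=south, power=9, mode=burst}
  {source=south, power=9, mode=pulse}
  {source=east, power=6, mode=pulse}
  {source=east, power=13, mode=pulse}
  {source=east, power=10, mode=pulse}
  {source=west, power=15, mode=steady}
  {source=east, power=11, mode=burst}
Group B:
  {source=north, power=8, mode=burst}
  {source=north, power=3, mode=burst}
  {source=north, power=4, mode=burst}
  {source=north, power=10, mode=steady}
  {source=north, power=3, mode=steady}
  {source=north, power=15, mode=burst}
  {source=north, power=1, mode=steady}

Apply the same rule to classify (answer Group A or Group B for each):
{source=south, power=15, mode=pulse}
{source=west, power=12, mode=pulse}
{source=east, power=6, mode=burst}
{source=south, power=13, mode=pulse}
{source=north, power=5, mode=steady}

Every 'Group A' example satisfies: source is not north. None of the 'Group B' examples do.
Group A: {source=south, power=15, mode=pulse}, since source is south.
Group A: {source=west, power=12, mode=pulse}, since source is west.
Group A: {source=east, power=6, mode=burst}, since source is east.
Group A: {source=south, power=13, mode=pulse}, since source is south.
Group B: {source=north, power=5, mode=steady}, since source is north.

Group A, Group A, Group A, Group A, Group B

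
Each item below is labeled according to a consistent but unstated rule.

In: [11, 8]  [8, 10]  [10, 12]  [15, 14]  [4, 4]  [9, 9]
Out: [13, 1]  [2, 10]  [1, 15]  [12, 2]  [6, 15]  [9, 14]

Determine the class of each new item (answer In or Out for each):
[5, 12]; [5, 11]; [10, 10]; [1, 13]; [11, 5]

All 'In' examples share one property — |first − second| ≤ 3 — and every 'Out' example lacks it.

Out, Out, In, Out, Out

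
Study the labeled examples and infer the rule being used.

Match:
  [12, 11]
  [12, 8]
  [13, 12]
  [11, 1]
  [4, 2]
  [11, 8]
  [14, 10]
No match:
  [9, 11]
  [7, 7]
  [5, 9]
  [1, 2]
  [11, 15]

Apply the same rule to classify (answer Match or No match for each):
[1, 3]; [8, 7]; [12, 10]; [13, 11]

No match, Match, Match, Match

Comparing the two groups points to one rule — first > second.
[1, 3] — 1 < 3, hence No match.
[8, 7] — 8 > 7, hence Match.
[12, 10] — 12 > 10, hence Match.
[13, 11] — 13 > 11, hence Match.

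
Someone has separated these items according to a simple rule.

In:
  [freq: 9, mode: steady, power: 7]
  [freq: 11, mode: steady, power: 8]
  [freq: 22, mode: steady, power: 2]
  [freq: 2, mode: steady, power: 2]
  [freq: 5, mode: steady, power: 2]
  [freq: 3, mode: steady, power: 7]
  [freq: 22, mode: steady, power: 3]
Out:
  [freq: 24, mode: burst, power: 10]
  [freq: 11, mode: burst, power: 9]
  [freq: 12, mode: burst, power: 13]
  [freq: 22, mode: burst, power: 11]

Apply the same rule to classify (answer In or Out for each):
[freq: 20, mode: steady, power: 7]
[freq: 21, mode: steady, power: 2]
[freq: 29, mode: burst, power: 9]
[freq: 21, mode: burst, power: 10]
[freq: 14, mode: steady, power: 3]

In, In, Out, Out, In

The simplest hypothesis consistent with all the labels is: mode is steady.
[freq: 20, mode: steady, power: 7]: mode is steady — has this property, so In. [freq: 21, mode: steady, power: 2]: mode is steady — has this property, so In. [freq: 29, mode: burst, power: 9]: mode is burst — does not pass, so Out. [freq: 21, mode: burst, power: 10]: mode is burst — does not pass, so Out. [freq: 14, mode: steady, power: 3]: mode is steady — has this property, so In.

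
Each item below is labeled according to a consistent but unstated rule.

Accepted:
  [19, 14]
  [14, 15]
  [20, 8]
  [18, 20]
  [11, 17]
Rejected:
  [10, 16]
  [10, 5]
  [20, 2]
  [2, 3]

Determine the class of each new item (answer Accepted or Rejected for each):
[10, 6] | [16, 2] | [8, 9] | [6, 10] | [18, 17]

Rejected, Rejected, Rejected, Rejected, Accepted

The pattern is that an item is 'Accepted' exactly when: sum ≥ 28.
[10, 6] — 10+6 = 16, hence Rejected. [16, 2] — 16+2 = 18, hence Rejected. [8, 9] — 8+9 = 17, hence Rejected. [6, 10] — 6+10 = 16, hence Rejected. [18, 17] — 18+17 = 35, hence Accepted.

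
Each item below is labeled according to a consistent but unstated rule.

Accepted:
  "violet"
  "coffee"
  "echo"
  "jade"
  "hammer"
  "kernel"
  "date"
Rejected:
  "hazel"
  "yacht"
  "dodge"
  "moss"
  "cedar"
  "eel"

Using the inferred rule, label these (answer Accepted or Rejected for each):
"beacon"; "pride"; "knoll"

Every 'Accepted' example satisfies: even length AND contains 'e'. None of the 'Rejected' examples do.

Accepted, Rejected, Rejected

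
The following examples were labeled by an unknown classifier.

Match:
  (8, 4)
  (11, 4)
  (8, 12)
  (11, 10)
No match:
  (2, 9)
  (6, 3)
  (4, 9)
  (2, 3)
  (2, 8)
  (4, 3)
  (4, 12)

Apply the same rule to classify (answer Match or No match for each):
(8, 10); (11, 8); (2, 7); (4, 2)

Match, Match, No match, No match

The pattern is that an item is 'Match' exactly when: first ≥ 8.
(8, 10) — first 8, hence Match.
(11, 8) — first 11, hence Match.
(2, 7) — first 2, hence No match.
(4, 2) — first 4, hence No match.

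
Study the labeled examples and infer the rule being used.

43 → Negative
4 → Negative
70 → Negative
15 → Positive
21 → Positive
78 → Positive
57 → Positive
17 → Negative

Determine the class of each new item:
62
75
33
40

The distinguishing property — multiple of 3 — holds for all the 'Positive' cases and none of the 'Negative' cases.
62: 62 = 3·20 + 2, lacks this property → Negative. 75: 75 = 3·25, meets the rule → Positive. 33: 33 = 3·11, meets the rule → Positive. 40: 40 = 3·13 + 1, lacks this property → Negative.

Negative, Positive, Positive, Negative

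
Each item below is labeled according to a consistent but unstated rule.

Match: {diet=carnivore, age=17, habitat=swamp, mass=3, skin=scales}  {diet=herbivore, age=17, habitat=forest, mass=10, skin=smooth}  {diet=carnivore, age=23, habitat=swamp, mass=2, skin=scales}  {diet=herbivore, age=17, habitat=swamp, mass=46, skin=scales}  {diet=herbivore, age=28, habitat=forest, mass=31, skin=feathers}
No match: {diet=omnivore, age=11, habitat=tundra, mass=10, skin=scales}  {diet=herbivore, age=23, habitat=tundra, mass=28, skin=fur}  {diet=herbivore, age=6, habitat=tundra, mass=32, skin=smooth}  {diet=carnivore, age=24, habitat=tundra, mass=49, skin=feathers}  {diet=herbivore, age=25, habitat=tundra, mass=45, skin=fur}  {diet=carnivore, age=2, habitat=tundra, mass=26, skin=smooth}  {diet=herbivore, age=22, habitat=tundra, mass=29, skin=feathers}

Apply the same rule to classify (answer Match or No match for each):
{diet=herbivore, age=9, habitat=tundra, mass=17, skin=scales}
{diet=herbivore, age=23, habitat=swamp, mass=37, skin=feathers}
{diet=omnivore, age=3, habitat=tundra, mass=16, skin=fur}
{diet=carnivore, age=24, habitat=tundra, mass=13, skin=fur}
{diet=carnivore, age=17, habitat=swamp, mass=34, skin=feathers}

The classifier is using: habitat is not tundra.
{diet=herbivore, age=9, habitat=tundra, mass=17, skin=scales}: habitat is tundra — does not fit, so No match. {diet=herbivore, age=23, habitat=swamp, mass=37, skin=feathers}: habitat is swamp — qualifies, so Match. {diet=omnivore, age=3, habitat=tundra, mass=16, skin=fur}: habitat is tundra — does not fit, so No match. {diet=carnivore, age=24, habitat=tundra, mass=13, skin=fur}: habitat is tundra — does not fit, so No match. {diet=carnivore, age=17, habitat=swamp, mass=34, skin=feathers}: habitat is swamp — qualifies, so Match.

No match, Match, No match, No match, Match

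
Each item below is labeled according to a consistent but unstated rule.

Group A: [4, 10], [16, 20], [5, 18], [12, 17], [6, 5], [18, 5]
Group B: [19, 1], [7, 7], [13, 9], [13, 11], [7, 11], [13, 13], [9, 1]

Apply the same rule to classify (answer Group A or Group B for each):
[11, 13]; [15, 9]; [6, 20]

All 'Group A' examples share one property — product is even — and every 'Group B' example lacks it.
[11, 13]: 11·13 = 143 — does not satisfy this, so Group B.
[15, 9]: 15·9 = 135 — does not satisfy this, so Group B.
[6, 20]: 6·20 = 120 — meets the rule, so Group A.

Group B, Group B, Group A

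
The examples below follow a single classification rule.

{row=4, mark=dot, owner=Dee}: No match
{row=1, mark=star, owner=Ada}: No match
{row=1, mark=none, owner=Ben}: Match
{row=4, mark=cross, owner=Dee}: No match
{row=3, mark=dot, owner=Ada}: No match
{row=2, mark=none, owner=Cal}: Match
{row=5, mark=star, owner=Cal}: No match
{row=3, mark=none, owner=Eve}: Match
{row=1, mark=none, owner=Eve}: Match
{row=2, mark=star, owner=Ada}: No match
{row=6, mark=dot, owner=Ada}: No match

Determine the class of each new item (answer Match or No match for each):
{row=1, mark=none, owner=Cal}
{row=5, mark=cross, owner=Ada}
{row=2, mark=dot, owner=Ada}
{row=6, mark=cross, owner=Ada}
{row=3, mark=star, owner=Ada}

Match, No match, No match, No match, No match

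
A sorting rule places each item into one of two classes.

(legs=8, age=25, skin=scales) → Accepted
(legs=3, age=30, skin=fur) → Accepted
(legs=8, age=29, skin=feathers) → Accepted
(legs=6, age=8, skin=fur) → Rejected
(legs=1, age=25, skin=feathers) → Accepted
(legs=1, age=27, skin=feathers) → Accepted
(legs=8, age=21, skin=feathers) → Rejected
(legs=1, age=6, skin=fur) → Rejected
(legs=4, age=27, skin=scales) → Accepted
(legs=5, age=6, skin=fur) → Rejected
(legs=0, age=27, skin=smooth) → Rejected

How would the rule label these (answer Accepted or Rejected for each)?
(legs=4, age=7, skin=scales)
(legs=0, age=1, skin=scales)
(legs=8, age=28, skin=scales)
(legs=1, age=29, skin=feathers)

Rejected, Rejected, Accepted, Accepted

The pattern is that an item is 'Accepted' exactly when: age ≥ 25 AND legs ≥ 1.
(legs=4, age=7, skin=scales): age = 7, legs = 4, fails the rule → Rejected. (legs=0, age=1, skin=scales): age = 1, legs = 0, fails the rule → Rejected. (legs=8, age=28, skin=scales): age = 28, legs = 8, passes → Accepted. (legs=1, age=29, skin=feathers): age = 29, legs = 1, passes → Accepted.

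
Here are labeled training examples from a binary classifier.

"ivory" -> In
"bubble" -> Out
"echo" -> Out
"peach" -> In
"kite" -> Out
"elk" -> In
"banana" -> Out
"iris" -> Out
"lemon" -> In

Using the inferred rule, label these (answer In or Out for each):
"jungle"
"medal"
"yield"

Out, In, In

Comparing the two groups points to one rule — odd length.
Out: "jungle", since length 6. In: "medal", since length 5. In: "yield", since length 5.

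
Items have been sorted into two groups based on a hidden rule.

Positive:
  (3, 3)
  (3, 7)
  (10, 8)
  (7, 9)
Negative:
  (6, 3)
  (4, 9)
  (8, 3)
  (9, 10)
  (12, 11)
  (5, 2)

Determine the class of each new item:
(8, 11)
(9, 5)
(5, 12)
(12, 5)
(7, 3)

Negative, Positive, Negative, Negative, Positive

One predicate separates the groups cleanly: sum is even.
Negative: (8, 11), since 8+11 = 19.
Positive: (9, 5), since 9+5 = 14.
Negative: (5, 12), since 5+12 = 17.
Negative: (12, 5), since 12+5 = 17.
Positive: (7, 3), since 7+3 = 10.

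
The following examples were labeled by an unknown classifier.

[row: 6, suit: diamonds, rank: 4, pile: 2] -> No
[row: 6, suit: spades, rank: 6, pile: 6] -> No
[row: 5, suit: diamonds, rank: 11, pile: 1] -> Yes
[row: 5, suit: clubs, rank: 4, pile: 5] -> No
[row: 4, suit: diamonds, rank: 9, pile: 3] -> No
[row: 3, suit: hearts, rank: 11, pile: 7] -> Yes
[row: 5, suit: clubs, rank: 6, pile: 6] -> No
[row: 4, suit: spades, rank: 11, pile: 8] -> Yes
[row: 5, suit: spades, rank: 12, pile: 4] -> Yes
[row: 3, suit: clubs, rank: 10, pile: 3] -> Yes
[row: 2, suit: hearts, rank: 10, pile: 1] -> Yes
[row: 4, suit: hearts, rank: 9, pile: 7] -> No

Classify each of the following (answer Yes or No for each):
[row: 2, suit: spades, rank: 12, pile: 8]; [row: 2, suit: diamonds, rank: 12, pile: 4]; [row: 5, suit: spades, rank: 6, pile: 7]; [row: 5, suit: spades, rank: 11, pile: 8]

Yes, Yes, No, Yes

All 'Yes' examples share one property — rank ≥ 10 — and every 'No' example lacks it.
[row: 2, suit: spades, rank: 12, pile: 8]: rank = 12, has this property → Yes.
[row: 2, suit: diamonds, rank: 12, pile: 4]: rank = 12, has this property → Yes.
[row: 5, suit: spades, rank: 6, pile: 7]: rank = 6, fails this test → No.
[row: 5, suit: spades, rank: 11, pile: 8]: rank = 11, has this property → Yes.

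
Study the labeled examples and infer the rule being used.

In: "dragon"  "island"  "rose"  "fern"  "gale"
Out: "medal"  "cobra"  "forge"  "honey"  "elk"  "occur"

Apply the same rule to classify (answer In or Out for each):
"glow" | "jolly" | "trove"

In, Out, Out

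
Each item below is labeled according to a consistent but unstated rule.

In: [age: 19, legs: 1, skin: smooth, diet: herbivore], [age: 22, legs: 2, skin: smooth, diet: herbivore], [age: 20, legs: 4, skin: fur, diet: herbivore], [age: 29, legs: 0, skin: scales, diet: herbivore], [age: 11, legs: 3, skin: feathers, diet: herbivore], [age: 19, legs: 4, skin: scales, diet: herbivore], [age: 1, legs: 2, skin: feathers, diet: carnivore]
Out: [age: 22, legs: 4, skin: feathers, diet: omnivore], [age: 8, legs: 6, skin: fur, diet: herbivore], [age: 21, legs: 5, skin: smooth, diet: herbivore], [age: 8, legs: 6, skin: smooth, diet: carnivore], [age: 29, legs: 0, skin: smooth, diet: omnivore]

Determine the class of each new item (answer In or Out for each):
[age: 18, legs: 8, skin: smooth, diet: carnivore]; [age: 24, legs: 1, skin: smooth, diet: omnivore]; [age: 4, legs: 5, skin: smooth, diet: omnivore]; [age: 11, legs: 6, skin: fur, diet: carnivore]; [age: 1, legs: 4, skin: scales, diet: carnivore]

The pattern is that an item is 'In' exactly when: diet is not omnivore AND legs ≤ 4.

Out, Out, Out, Out, In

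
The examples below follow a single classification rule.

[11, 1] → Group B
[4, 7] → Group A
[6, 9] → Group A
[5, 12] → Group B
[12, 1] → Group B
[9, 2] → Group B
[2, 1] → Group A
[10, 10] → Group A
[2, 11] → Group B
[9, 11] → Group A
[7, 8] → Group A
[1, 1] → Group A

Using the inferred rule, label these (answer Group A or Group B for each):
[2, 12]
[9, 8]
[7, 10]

The pattern is that an item is 'Group A' exactly when: |first − second| ≤ 3.

Group B, Group A, Group A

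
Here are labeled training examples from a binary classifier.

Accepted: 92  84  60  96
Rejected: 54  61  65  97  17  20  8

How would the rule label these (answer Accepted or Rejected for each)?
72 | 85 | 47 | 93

Accepted, Rejected, Rejected, Rejected

'Accepted' ⟺ even AND at least 60.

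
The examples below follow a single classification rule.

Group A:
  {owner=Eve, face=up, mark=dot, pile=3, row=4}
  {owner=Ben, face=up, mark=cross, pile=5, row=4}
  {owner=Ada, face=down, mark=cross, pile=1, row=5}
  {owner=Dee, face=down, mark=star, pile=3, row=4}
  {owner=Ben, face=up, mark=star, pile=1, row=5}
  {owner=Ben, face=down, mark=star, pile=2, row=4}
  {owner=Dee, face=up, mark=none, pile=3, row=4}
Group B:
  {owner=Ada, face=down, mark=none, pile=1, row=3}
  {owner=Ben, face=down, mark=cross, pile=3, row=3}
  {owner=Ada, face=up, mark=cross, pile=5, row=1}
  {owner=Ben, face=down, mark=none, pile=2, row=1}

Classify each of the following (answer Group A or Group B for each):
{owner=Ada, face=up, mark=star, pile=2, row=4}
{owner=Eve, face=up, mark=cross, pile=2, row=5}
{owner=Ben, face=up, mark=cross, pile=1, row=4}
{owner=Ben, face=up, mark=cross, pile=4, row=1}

Rule: row ≥ 4. This holds for each 'Group A' example and fails for each 'Group B' one.
{owner=Ada, face=up, mark=star, pile=2, row=4} — row = 4, hence Group A. {owner=Eve, face=up, mark=cross, pile=2, row=5} — row = 5, hence Group A. {owner=Ben, face=up, mark=cross, pile=1, row=4} — row = 4, hence Group A. {owner=Ben, face=up, mark=cross, pile=4, row=1} — row = 1, hence Group B.

Group A, Group A, Group A, Group B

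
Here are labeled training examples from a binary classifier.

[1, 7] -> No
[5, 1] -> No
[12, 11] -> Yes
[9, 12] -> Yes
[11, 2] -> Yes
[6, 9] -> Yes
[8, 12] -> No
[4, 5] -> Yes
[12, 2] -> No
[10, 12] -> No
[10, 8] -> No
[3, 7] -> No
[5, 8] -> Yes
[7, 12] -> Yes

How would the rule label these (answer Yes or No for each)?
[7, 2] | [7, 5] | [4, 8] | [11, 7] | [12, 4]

Yes, No, No, No, No

'Yes' ⟺ sum is odd.
[7, 2]: 7+2 = 9 — checks out, so Yes.
[7, 5]: 7+5 = 12 — doesn't match, so No.
[4, 8]: 4+8 = 12 — doesn't match, so No.
[11, 7]: 11+7 = 18 — doesn't match, so No.
[12, 4]: 12+4 = 16 — doesn't match, so No.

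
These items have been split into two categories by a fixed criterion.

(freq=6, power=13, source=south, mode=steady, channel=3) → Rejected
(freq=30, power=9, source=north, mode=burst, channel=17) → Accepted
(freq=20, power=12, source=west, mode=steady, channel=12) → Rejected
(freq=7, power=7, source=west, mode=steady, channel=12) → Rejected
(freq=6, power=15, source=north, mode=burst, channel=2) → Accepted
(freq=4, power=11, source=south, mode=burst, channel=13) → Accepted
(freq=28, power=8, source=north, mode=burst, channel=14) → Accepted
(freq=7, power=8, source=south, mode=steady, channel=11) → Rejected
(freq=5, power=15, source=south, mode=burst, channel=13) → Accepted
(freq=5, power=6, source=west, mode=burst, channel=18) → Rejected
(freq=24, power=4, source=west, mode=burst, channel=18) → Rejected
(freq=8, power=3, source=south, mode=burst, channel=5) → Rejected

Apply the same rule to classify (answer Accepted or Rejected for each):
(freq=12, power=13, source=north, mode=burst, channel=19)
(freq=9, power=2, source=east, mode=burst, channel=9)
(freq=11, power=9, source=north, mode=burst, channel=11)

The pattern is that an item is 'Accepted' exactly when: mode is burst AND power ≥ 7.

Accepted, Rejected, Accepted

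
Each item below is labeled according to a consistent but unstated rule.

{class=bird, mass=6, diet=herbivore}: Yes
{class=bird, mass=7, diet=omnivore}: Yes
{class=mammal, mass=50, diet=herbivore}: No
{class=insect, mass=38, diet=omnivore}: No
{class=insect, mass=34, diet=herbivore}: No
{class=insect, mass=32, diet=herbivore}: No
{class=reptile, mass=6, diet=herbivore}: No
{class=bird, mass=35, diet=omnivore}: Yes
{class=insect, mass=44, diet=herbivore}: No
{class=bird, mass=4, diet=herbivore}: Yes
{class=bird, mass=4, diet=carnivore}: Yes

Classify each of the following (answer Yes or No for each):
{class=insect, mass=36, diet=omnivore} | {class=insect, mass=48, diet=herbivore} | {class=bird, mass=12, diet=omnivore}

No, No, Yes

The pattern is that an item is 'Yes' exactly when: class is bird.
No: {class=insect, mass=36, diet=omnivore}, since class is insect.
No: {class=insect, mass=48, diet=herbivore}, since class is insect.
Yes: {class=bird, mass=12, diet=omnivore}, since class is bird.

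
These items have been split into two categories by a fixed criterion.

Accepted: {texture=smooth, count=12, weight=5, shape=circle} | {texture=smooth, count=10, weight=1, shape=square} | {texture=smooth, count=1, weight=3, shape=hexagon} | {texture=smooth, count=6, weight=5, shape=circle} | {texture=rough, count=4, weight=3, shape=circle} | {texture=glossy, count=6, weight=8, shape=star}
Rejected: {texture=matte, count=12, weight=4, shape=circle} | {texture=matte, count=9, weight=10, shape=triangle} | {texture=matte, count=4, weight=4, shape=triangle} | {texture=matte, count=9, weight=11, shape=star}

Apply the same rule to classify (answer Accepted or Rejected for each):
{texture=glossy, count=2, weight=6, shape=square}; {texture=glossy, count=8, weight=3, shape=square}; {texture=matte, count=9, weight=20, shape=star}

Accepted, Accepted, Rejected

The distinguishing property — texture is not matte — holds for all the 'Accepted' cases and none of the 'Rejected' cases.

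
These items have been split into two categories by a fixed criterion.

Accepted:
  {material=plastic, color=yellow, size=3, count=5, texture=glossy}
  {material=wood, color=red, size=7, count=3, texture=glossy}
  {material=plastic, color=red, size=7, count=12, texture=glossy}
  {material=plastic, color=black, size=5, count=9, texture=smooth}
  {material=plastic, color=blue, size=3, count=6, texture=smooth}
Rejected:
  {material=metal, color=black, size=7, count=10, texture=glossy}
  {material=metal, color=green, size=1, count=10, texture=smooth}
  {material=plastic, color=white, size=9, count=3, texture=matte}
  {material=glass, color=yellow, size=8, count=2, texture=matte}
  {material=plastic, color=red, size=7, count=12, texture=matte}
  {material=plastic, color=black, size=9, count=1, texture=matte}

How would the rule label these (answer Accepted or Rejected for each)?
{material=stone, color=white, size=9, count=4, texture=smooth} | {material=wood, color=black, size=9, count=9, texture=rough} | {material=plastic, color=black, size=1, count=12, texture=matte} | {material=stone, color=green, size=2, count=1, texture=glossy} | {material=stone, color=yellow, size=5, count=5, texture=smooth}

A rule that fits every label: texture is not matte AND count ≠ 10 — true of each 'Accepted' example, false of each 'Rejected' one.
{material=stone, color=white, size=9, count=4, texture=smooth}: Accepted (texture is smooth, count = 4).
{material=wood, color=black, size=9, count=9, texture=rough}: Accepted (texture is rough, count = 9).
{material=plastic, color=black, size=1, count=12, texture=matte}: Rejected (texture is matte, count = 12).
{material=stone, color=green, size=2, count=1, texture=glossy}: Accepted (texture is glossy, count = 1).
{material=stone, color=yellow, size=5, count=5, texture=smooth}: Accepted (texture is smooth, count = 5).

Accepted, Accepted, Rejected, Accepted, Accepted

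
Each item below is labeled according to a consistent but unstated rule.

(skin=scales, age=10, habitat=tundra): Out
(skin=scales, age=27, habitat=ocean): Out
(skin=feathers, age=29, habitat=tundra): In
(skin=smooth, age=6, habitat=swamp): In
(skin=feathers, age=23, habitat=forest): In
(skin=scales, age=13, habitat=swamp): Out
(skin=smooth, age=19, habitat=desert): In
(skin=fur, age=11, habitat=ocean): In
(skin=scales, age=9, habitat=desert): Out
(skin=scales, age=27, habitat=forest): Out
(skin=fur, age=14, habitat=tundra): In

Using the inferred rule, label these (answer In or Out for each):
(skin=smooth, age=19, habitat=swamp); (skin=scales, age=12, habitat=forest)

In, Out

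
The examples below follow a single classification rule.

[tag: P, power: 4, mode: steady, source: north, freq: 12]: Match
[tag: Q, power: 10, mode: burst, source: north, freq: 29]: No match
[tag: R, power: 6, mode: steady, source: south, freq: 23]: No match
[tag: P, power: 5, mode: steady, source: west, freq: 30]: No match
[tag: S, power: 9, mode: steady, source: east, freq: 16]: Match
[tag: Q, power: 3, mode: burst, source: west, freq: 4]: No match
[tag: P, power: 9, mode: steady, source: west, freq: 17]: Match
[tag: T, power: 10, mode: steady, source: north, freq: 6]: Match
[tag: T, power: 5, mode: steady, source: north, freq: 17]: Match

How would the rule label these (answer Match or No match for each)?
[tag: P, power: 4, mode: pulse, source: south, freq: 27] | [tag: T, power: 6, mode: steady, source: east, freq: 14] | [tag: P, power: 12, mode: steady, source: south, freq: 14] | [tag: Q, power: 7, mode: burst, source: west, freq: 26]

No match, Match, Match, No match

The rule appears to be: mode is steady AND freq ≤ 17.
[tag: P, power: 4, mode: pulse, source: south, freq: 27] → mode is pulse, freq = 27 → No match. [tag: T, power: 6, mode: steady, source: east, freq: 14] → mode is steady, freq = 14 → Match. [tag: P, power: 12, mode: steady, source: south, freq: 14] → mode is steady, freq = 14 → Match. [tag: Q, power: 7, mode: burst, source: west, freq: 26] → mode is burst, freq = 26 → No match.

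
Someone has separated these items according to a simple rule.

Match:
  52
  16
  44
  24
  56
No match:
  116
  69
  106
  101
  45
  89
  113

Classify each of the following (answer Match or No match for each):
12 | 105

Match, No match

The common property of the 'Match' items is: even AND at most 56. No 'No match' item has it.
12 — 12 is even, 12 ≤ 56, hence Match.
105 — 105 is odd, 105 > 56, hence No match.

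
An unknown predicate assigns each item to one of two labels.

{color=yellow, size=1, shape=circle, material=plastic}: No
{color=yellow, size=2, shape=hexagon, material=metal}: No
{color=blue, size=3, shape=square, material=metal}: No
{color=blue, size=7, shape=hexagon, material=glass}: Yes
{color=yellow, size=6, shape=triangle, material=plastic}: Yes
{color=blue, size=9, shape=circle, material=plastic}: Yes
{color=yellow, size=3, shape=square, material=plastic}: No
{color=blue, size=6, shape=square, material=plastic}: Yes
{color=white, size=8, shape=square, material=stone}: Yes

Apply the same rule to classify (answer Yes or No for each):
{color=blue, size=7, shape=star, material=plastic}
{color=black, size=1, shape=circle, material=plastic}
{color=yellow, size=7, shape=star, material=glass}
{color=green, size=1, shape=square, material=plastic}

Yes, No, Yes, No

All 'Yes' examples share one property — size ≥ 6 — and every 'No' example lacks it.
Yes: {color=blue, size=7, shape=star, material=plastic}, since size = 7.
No: {color=black, size=1, shape=circle, material=plastic}, since size = 1.
Yes: {color=yellow, size=7, shape=star, material=glass}, since size = 7.
No: {color=green, size=1, shape=square, material=plastic}, since size = 1.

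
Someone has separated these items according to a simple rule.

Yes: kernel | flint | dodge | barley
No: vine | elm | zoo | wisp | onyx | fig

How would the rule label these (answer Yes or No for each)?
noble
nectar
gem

The rule appears to be: length ≥ 5.
Yes: noble, since length 5.
Yes: nectar, since length 6.
No: gem, since length 3.

Yes, Yes, No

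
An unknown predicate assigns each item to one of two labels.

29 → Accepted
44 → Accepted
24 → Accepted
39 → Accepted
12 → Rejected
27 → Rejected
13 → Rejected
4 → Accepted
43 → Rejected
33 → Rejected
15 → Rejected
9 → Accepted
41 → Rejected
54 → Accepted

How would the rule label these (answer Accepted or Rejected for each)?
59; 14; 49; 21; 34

Accepted, Accepted, Accepted, Rejected, Accepted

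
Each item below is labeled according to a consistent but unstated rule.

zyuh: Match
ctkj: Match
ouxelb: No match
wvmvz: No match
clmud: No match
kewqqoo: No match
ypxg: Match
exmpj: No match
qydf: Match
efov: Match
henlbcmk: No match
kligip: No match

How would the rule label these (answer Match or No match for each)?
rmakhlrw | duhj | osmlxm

The distinguishing property — length 4 — holds for all the 'Match' cases and none of the 'No match' cases.

No match, Match, No match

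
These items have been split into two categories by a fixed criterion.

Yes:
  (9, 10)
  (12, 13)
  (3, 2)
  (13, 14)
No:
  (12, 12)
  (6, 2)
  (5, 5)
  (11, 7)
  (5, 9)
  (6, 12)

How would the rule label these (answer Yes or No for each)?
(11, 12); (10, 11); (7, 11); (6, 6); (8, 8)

The distinguishing property — sum is odd — holds for all the 'Yes' cases and none of the 'No' cases.
(11, 12) → 11+12 = 23 → Yes. (10, 11) → 10+11 = 21 → Yes. (7, 11) → 7+11 = 18 → No. (6, 6) → 6+6 = 12 → No. (8, 8) → 8+8 = 16 → No.

Yes, Yes, No, No, No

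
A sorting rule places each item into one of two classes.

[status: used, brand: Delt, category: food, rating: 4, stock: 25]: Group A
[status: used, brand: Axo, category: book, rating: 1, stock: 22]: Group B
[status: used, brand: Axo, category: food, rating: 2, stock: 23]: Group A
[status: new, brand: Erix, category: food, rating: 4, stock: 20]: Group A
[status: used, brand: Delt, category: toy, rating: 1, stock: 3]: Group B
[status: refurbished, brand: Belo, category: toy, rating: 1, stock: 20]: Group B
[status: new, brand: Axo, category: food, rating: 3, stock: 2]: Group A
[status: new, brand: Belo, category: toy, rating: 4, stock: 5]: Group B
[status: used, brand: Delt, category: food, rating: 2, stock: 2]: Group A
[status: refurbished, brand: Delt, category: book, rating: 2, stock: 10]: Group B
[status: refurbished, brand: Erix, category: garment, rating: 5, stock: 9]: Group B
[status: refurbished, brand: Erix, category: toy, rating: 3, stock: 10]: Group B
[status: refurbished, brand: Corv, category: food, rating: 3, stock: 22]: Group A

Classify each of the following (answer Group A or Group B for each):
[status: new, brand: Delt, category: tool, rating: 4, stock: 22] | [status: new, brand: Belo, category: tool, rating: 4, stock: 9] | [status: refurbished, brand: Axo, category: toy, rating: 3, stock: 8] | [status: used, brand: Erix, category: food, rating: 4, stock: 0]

Group B, Group B, Group B, Group A

The pattern is that an item is 'Group A' exactly when: category is food.
Group B: [status: new, brand: Delt, category: tool, rating: 4, stock: 22], since category is tool.
Group B: [status: new, brand: Belo, category: tool, rating: 4, stock: 9], since category is tool.
Group B: [status: refurbished, brand: Axo, category: toy, rating: 3, stock: 8], since category is toy.
Group A: [status: used, brand: Erix, category: food, rating: 4, stock: 0], since category is food.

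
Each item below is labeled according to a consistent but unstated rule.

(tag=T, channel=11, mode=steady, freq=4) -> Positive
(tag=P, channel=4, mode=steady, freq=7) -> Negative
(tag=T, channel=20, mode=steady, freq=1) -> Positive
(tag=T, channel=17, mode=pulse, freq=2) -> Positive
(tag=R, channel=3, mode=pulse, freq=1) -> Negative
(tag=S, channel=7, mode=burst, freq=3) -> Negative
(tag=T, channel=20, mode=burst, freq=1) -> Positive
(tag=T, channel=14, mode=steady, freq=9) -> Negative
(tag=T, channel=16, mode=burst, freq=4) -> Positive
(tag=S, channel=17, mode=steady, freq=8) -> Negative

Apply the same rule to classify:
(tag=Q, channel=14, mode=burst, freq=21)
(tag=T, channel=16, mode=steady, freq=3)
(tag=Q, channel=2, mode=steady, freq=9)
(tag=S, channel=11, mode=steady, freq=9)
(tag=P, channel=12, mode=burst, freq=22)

Negative, Positive, Negative, Negative, Negative

The common property of the 'Positive' items is: tag is T AND freq ≤ 4. No 'Negative' item has it.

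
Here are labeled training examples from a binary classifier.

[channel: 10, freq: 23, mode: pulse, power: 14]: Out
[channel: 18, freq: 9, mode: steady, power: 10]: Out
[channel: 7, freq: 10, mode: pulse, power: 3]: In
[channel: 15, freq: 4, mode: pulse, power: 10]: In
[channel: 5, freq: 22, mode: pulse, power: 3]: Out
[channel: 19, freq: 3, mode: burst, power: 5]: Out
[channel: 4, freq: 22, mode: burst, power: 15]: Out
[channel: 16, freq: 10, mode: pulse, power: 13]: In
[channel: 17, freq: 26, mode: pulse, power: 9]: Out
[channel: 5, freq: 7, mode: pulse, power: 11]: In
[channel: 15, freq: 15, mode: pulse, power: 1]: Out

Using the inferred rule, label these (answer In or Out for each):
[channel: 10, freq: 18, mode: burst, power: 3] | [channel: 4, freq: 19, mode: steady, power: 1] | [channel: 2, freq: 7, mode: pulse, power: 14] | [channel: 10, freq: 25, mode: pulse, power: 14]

All 'In' examples share one property — mode is pulse AND freq ≤ 10 — and every 'Out' example lacks it.
[channel: 10, freq: 18, mode: burst, power: 3] → mode is burst, freq = 18 → Out. [channel: 4, freq: 19, mode: steady, power: 1] → mode is steady, freq = 19 → Out. [channel: 2, freq: 7, mode: pulse, power: 14] → mode is pulse, freq = 7 → In. [channel: 10, freq: 25, mode: pulse, power: 14] → mode is pulse, freq = 25 → Out.

Out, Out, In, Out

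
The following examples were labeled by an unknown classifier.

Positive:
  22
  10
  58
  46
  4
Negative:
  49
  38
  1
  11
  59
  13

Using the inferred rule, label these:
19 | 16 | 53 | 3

The classifier is using: ≡ 4 (mod 6).
Negative: 19, since 19 mod 6 = 1. Positive: 16, since 16 mod 6 = 4. Negative: 53, since 53 mod 6 = 5. Negative: 3, since 3 mod 6 = 3.

Negative, Positive, Negative, Negative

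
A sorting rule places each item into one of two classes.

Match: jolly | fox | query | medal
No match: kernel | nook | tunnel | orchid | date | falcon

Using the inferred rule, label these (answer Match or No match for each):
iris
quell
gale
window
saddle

No match, Match, No match, No match, No match

The simplest hypothesis consistent with all the labels is: odd length.
No match: iris, since length 4.
Match: quell, since length 5.
No match: gale, since length 4.
No match: window, since length 6.
No match: saddle, since length 6.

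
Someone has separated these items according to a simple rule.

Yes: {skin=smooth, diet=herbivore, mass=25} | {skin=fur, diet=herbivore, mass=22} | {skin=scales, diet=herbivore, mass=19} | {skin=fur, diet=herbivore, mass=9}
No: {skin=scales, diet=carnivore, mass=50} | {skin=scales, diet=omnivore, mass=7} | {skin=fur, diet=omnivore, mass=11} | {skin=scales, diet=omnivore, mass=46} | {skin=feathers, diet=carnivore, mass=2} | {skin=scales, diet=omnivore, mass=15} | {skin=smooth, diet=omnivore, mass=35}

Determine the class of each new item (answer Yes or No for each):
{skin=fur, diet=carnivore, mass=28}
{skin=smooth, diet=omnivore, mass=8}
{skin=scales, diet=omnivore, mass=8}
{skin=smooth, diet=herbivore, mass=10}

No, No, No, Yes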